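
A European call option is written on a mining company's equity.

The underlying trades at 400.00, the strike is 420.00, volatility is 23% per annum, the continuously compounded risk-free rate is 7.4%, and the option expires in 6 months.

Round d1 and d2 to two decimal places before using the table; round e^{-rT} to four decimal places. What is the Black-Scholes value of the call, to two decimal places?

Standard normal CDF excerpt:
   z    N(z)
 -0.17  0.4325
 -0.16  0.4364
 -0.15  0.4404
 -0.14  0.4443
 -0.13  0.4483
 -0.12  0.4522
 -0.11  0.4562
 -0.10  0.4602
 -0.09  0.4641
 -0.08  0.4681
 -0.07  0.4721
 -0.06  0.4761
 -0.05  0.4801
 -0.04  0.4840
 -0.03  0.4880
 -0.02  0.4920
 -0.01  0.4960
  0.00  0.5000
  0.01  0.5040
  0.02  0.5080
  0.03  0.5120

23.35

T = 0.5;  σ√T = 0.1626
d₁ = [ln(400/420) + (0.074 + ½·0.23²)·0.5] / (σ√T) = (-0.0488 + 0.0502) / 0.1626 = 0.0088 → 0.01
d₂ = 0.0088 − 0.1626 = -0.1538 → -0.15
e^(−rT) = e^(−0.074·0.5) = 0.9637
C = 400·N(0.01) − 420·0.9637·N(-0.15) = 400·0.5040 − 420·0.9637·0.4404 = 201.6000 − 178.2537 = 23.3463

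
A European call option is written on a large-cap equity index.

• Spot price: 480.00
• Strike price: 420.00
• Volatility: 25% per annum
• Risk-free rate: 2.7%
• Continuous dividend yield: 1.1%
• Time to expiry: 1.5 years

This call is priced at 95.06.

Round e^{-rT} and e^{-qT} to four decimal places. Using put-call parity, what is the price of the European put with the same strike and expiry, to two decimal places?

e^(−qT) = e^(−0.011·1.5) = 0.9836;  e^(−rT) = e^(−0.027·1.5) = 0.9603
Put-call parity: C − P = S·e^(−qT) − K·e^(−rT) = 480·0.9836 − 420·0.9603 = 472.1280 − 403.3260 = 68.8020
P = C − (C − P) = 95.06 − (68.8020) = 26.2580

26.26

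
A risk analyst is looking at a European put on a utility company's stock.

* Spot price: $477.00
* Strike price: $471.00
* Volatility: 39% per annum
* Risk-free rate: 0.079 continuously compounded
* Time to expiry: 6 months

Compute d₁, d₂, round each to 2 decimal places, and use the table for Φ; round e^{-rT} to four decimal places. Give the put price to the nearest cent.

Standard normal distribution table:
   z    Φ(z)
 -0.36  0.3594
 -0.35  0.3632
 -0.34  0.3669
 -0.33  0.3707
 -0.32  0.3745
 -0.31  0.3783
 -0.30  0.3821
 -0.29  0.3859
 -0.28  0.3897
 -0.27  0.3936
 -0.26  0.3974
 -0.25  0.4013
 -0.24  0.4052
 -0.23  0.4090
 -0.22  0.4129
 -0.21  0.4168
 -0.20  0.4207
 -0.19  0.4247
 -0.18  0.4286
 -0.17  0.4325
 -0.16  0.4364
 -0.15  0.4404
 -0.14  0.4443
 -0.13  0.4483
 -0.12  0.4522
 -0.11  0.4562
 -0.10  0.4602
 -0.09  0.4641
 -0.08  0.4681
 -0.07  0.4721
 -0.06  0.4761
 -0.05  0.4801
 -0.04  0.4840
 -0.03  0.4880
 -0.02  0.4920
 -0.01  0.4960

$40.55

σ√T = 0.39 × 0.7071 = 0.2758
d₁ = [ln(477/471) + (0.079 + 0.39²/2)·0.5] / 0.2758 = [0.0127 + 0.0775] / 0.2758 = 0.3270 which rounds to 0.33
d₂ = d₁ − σ√T = 0.3270 − 0.2758 = 0.0513 which rounds to 0.05
e^(−rT) = e^(−0.079·0.5) = 0.9613
N(−d₂) = N(-0.05) = 0.4801;  N(−d₁) = N(-0.33) = 0.3707
P = 471·0.9613·0.4801 − 477·0.3707 = 217.3760 − 176.8239 = 40.5521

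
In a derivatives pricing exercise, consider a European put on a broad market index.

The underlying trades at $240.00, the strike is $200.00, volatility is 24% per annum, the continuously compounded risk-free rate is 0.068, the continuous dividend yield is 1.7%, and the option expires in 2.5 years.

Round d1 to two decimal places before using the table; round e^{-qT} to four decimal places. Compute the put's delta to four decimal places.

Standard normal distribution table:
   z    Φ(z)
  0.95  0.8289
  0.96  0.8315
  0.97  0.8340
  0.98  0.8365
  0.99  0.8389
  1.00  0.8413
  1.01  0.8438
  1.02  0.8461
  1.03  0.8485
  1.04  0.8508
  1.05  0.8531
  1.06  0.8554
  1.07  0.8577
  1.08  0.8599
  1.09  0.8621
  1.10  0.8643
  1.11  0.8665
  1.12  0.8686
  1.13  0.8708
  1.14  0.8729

-0.1497

σ√T = 0.24 × 1.5811 = 0.3795
d₁ = [ln(240/200) + (0.068 − 0.017 + ½·0.24²)·2.5] / (σ√T) = (0.1823 + 0.1995) / 0.3795 = 1.0062 which rounds to 1.01
N(d₁) = N(1.01) = 0.8438
Δ_put = e^(−qT)·(N(d₁) − 1) = 0.9584·(0.8438 − 1) = -0.1497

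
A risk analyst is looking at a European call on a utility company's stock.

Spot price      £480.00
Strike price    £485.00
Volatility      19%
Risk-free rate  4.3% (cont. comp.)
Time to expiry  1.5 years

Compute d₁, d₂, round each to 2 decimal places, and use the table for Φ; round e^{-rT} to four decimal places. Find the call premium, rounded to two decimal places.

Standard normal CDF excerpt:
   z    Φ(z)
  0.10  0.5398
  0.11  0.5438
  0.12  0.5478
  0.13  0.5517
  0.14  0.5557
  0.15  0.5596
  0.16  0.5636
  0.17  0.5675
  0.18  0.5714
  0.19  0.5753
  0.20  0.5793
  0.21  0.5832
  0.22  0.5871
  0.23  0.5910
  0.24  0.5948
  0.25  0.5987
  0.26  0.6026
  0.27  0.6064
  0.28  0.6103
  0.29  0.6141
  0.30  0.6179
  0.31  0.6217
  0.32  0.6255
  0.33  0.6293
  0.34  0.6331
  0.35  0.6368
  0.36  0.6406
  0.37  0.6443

£56.59

T = 1.5;  σ√T = 0.2327
ln(S/K) + (r + σ²/2)T = ln(480/485) + (0.043 + 0.19²/2)·1.5 = -0.0104 + 0.0916 = 0.0812
d₁ = 0.0812 / 0.2327 = 0.3490 which rounds to 0.35
d₂ = d₁ − σ√T = 0.3490 − 0.2327 = 0.1163 which rounds to 0.12
e^(−rT) = e^(−0.043·1.5) = 0.9375
N(d₁) = N(0.35) = 0.6368;  N(d₂) = N(0.12) = 0.5478
C = 480·0.6368 − 485·0.9375·0.5478 = 305.6640 − 249.0778 = 56.5862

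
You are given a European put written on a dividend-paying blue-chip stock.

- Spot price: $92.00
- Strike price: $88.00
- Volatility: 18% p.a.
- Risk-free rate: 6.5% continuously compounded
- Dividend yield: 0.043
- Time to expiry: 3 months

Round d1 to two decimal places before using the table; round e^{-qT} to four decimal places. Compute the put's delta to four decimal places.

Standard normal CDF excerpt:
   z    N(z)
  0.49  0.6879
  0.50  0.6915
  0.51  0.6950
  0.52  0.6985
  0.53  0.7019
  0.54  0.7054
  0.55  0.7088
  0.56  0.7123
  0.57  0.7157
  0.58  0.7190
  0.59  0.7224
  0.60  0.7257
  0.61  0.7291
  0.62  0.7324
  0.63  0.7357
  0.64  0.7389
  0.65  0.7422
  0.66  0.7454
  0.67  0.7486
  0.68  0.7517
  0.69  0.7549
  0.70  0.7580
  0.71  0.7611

σ√T = 0.18·√0.25 = 0.0900
d₁ = [ln(92/88) + (0.065 − 0.043 + ½·0.18²)·0.25] / (σ√T) = (0.0445 + 0.0096) / 0.0900 = 0.6000 → 0.60
N(d₁) = N(0.60) = 0.7257
Δ_put = exp(−qT)·(N(d₁) − 1) = 0.9893·(0.7257 − 1) = -0.2714

-0.2714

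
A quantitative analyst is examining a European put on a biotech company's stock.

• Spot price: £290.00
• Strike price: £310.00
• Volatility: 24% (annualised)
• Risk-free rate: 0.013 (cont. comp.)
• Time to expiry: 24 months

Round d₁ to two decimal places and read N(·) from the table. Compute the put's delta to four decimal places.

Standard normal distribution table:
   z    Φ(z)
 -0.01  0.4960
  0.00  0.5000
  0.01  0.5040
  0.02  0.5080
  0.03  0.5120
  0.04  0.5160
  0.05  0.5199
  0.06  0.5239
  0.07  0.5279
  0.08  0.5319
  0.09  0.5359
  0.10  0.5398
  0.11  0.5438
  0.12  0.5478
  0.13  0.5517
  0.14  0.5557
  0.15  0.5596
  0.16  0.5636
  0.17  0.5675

-0.4801

T = 2;  σ√T = 0.3394
d₁ = [ln(290/310) + (0.013 + 0.24²/2)·2] / 0.3394 = [-0.0667 + 0.0836] / 0.3394 = 0.0498 ≈ 0.05
N(d₁) = N(0.05) = 0.5199
Δ_put = N(d₁) − 1 = 0.5199 − 1 = -0.4801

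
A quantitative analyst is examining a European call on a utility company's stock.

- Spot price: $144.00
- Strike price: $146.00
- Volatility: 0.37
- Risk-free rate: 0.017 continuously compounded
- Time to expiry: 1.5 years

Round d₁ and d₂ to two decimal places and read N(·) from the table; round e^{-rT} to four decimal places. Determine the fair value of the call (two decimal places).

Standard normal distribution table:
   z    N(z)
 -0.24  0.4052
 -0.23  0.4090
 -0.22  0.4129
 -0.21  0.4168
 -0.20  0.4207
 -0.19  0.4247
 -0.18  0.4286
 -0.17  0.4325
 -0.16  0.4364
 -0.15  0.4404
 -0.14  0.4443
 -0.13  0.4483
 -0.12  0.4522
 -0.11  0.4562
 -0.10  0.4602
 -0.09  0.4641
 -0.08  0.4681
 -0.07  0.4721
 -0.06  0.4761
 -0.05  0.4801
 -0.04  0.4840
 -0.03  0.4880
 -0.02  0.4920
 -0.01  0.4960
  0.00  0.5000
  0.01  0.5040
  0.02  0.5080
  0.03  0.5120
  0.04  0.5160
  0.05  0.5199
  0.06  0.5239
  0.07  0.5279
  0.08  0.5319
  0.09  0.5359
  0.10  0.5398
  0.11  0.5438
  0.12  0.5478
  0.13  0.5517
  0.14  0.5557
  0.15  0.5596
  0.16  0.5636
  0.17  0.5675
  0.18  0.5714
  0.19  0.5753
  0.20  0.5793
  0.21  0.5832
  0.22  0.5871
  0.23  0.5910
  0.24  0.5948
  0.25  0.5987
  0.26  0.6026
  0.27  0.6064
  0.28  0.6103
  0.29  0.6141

σ√T = 0.37 × 1.2247 = 0.4532
d₁ = [ln(144/146) + (0.017 + 0.37²/2)·1.5] / 0.4532 = [-0.0138 + 0.1282] / 0.4532 = 0.2524 which rounds to 0.25
d₂ = d₁ − σ√T = 0.2524 − 0.4532 = -0.2007 which rounds to -0.20
exp(−rT) = exp(−0.017·1.5) = 0.9748
N(d₁) = N(0.25) = 0.5987;  N(d₂) = N(-0.20) = 0.4207
C = 144·0.5987 − 146·0.9748·0.4207 = 86.2128 − 59.8744 = 26.3384

$26.34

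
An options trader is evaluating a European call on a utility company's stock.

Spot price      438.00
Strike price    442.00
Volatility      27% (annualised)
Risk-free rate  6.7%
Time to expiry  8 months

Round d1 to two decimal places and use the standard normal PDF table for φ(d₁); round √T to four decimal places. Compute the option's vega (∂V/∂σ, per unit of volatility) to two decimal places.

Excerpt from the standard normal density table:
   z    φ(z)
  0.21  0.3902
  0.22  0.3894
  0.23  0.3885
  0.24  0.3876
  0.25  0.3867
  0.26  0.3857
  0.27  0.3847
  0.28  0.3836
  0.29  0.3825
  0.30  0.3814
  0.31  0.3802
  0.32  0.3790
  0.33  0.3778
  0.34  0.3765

137.58

σ√T = 0.27·√0.6667 = 0.2205
d₁ = [ln(438/442) + (0.067 + 0.27²/2)·0.6667] / 0.2205 = [-0.0091 + 0.0690] / 0.2205 = 0.2716 ⇒ 0.27
√T = √0.6667 = 0.8165
φ(d₁) = φ(0.27) = 0.3847
vega = S·φ(d₁)·√T = 438·0.3847·0.8165 = 137.5791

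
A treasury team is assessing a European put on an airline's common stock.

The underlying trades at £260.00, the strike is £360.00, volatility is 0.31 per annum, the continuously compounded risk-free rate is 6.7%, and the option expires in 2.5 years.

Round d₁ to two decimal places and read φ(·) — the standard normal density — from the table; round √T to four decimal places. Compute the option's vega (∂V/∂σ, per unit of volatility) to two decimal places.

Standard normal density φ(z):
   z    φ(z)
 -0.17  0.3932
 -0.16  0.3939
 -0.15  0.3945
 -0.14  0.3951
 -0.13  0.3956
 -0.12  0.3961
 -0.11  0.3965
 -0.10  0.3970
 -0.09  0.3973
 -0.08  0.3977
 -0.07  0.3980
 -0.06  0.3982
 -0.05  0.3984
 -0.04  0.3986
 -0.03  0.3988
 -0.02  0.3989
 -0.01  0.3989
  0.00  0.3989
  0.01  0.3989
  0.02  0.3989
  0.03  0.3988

163.49

T = 2.5;  σ√T = 0.4902
d₁ = [ln(260/360) + (0.067 + ½·0.31²)·2.5] / (σ√T) = (-0.3254 + 0.2876) / 0.4902 = -0.0771 which rounds to -0.08
√T = √2.5 = 1.5811
φ(d₁) = φ(-0.08) = 0.3977
vega = S·φ(d₁)·√T = 260·0.3977·1.5811 = 163.4889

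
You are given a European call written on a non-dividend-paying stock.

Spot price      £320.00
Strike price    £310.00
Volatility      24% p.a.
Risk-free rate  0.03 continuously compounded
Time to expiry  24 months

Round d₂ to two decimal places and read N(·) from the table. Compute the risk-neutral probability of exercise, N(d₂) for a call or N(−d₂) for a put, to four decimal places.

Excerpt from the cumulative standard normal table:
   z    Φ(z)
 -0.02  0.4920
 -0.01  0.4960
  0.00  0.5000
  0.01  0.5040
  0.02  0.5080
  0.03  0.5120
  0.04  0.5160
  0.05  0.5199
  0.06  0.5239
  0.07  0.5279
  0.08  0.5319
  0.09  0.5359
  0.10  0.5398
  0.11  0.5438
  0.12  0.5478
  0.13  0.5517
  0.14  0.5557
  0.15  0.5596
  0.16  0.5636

σ√T = 0.24·√2 = 0.3394
ln(S/K) + (r + σ²/2)T = ln(320/310) + (0.03 + 0.24²/2)·2 = 0.0317 + 0.1176 = 0.1493
d₁ = 0.1493 / 0.3394 = 0.4400 ⇒ 0.44
d₂ = d₁ − σ√T = 0.4400 − 0.3394 = 0.1006 ⇒ 0.10
Pr(exercise) under Q = N(d₂) = 0.5398

0.5398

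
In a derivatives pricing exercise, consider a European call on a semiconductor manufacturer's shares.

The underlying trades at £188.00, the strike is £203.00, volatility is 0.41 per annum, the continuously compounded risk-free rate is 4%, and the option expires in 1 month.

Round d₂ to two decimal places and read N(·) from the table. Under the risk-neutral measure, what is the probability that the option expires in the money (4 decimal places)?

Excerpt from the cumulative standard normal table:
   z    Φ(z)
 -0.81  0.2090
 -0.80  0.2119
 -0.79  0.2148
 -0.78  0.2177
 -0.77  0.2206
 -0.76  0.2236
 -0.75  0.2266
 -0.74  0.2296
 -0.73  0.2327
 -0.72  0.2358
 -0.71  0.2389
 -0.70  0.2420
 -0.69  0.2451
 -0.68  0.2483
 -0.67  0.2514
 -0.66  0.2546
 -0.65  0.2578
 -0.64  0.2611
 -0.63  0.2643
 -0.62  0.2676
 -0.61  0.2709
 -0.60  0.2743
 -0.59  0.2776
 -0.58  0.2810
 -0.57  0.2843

T = 0.08333;  σ√T = 0.1184
d₁ = [ln(188/203) + (0.04 + 0.41²/2)·0.08333] / 0.1184 = [-0.0768 + 0.0103] / 0.1184 = -0.5612 ⇒ -0.56
d₂ = d₁ − σ√T = -0.5612 − 0.1184 = -0.6796 ⇒ -0.68
Pr(exercise) under Q = N(d₂) = 0.2483

0.2483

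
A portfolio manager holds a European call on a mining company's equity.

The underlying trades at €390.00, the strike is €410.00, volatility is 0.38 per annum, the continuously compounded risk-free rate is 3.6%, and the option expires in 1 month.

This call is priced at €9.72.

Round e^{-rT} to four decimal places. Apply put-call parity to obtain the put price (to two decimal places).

€28.49

exp(−rT) = exp(−0.036·0.08333) = 0.9970
Put-call parity: C − P = S − K·e^(−rT) = 390 − 410·0.9970 = 390 − 408.7700 = -18.7700
P = C − (C − P) = 9.72 − (-18.7700) = 28.4900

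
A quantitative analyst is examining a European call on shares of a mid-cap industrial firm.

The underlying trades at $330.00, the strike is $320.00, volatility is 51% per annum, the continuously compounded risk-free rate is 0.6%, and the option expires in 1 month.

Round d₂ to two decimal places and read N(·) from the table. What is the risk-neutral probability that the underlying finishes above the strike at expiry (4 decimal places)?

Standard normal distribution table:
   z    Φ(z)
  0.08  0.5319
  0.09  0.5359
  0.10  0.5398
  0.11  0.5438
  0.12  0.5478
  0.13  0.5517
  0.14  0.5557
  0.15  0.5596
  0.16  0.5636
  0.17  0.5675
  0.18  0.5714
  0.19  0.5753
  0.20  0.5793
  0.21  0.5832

σ√T = 0.51·√0.08333 = 0.1472
d₁ = [ln(330/320) + (0.006 + 0.51²/2)·0.08333] / 0.1472 = [0.0308 + 0.0113] / 0.1472 = 0.2860 ≈ 0.29
d₂ = d₁ − σ√T = 0.2860 − 0.1472 = 0.1388 ≈ 0.14
Risk-neutral Pr[S_T > K] = N(d₂) = N(0.14) = 0.5557

0.5557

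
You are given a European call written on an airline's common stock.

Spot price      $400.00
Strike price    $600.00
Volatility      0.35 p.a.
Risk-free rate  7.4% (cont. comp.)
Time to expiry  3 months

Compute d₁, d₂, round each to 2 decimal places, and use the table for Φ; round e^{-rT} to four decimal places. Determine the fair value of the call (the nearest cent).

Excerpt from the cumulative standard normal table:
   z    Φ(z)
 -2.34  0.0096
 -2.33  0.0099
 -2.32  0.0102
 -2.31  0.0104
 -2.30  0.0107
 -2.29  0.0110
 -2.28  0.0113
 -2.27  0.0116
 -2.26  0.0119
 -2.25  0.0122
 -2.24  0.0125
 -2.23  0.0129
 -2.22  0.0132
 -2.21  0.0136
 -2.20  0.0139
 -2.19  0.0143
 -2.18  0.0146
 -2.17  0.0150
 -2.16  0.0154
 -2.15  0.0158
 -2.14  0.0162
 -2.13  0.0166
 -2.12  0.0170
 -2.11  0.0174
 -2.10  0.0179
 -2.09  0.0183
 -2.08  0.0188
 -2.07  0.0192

σ√T = 0.35 × 0.5000 = 0.1750
d₁ = [ln(400/600) + (0.074 + 0.35²/2)·0.25] / 0.1750 = [-0.4055 + 0.0338] / 0.1750 = -2.1237 ≈ -2.12
d₂ = d₁ − σ√T = -2.1237 − 0.1750 = -2.2987 ≈ -2.30
e^(−rT) = e^(−0.074·0.25) = 0.9817
N(d₁) = N(-2.12) = 0.0170;  N(d₂) = N(-2.30) = 0.0107
C = 400·0.0170 − 600·0.9817·0.0107 = 6.8000 − 6.3025 = 0.4975

$0.50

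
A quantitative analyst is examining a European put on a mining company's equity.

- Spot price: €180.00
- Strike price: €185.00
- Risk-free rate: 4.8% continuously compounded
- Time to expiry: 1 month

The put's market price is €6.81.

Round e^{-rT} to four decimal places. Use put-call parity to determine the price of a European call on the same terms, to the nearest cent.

exp(−rT) = exp(−0.048·0.08333) = 0.9960
Put-call parity: C − P = S − K·e^(−rT) = 180 − 185·0.9960 = 180 − 184.2600 = -4.2600
C = P + (C − P) = 6.81 + (-4.2600) = 2.5500

€2.55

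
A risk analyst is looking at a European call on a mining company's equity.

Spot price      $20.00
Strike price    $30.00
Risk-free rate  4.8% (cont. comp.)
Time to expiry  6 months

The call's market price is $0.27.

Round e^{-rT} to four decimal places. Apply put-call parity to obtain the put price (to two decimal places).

$9.56

exp(−rT) = exp(−0.048·0.5) = 0.9763
Put-call parity: C − P = S − K·e^(−rT) = 20 − 30·0.9763 = 20 − 29.2890 = -9.2890
P = C − (C − P) = 0.27 − (-9.2890) = 9.5590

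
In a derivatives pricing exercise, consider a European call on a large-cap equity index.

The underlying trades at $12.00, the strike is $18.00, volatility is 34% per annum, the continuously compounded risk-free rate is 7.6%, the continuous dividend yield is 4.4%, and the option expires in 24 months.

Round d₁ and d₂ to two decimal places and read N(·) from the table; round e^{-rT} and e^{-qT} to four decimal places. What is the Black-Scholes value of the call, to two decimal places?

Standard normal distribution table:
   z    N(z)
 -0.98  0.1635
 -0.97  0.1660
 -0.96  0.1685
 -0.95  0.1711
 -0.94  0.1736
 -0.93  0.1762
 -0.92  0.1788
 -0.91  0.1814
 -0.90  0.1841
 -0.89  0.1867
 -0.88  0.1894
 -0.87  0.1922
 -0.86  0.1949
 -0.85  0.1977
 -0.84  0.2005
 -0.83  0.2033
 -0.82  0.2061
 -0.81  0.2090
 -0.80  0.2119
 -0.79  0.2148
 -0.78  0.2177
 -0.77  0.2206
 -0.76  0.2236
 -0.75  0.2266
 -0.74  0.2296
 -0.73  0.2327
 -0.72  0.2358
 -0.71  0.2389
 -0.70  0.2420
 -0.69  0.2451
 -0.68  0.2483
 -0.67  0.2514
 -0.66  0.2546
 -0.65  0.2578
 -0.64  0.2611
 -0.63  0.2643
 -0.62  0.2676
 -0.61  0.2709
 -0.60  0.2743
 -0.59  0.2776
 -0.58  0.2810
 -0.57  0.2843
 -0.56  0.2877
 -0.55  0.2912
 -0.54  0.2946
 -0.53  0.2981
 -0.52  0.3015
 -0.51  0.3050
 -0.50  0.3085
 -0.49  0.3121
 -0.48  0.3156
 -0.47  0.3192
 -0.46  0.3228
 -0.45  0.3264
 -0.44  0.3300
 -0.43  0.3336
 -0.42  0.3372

$0.86

σ√T = 0.34 × 1.4142 = 0.4808
d₁ = [ln(12/18) + (0.076 − 0.044 + 0.34²/2)·2] / 0.4808 = [-0.4055 + 0.1796] / 0.4808 = -0.4697 → -0.47
d₂ = d₁ − σ√T = -0.4697 − 0.4808 = -0.9506 → -0.95
exp(−qT) = exp(−0.044·2) = 0.9158;  exp(−rT) = exp(−0.076·2) = 0.8590
C = 12·0.9158·N(-0.47) − 18·0.8590·N(-0.95) = 12·0.9158·0.3192 − 18·0.8590·0.1711 = 3.5079 − 2.6455 = 0.8623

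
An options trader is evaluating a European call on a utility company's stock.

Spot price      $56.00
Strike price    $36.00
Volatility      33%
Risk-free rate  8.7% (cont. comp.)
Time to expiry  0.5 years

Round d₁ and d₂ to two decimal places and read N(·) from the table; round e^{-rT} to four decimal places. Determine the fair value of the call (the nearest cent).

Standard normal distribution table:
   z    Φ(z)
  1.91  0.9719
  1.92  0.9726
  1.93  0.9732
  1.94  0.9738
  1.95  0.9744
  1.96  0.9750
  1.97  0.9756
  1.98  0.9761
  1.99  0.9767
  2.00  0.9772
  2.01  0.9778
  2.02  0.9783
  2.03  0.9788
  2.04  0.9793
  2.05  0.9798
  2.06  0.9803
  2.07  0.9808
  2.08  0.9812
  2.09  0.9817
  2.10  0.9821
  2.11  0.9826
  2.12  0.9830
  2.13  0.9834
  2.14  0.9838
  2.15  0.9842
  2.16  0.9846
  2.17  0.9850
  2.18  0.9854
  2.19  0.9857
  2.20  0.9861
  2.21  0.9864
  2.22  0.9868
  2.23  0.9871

T = 0.5;  σ√T = 0.2333
ln(S/K) + (r + σ²/2)T = ln(56/36) + (0.087 + 0.33²/2)·0.5 = 0.4418 + 0.0707 = 0.5126
d₁ = 0.5126 / 0.2333 = 2.1966 → 2.20
d₂ = d₁ − σ√T = 2.1966 − 0.2333 = 1.9632 → 1.96
exp(−rT) = exp(−0.087·0.5) = 0.9574
N(d₁) = N(2.20) = 0.9861;  N(d₂) = N(1.96) = 0.9750
C = 56·0.9861 − 36·0.9574·0.9750 = 55.2216 − 33.6047 = 21.6169

$21.62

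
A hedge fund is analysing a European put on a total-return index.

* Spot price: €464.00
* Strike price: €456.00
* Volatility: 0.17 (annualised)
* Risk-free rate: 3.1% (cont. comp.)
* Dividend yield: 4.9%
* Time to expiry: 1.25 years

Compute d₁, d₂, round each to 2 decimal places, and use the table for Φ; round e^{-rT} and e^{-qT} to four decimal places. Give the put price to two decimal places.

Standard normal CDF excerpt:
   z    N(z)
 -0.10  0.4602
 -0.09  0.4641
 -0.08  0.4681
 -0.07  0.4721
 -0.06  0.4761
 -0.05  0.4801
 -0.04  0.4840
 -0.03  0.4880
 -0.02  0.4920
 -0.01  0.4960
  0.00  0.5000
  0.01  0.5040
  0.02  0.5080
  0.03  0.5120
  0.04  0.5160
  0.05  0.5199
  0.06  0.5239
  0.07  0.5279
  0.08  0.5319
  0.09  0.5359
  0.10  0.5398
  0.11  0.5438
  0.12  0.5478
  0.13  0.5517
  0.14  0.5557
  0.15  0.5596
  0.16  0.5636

€34.26

T = 1.25;  σ√T = 0.1901
d₁ = [ln(464/456) + (0.031 − 0.049 + 0.17²/2)·1.25] / 0.1901 = [0.0174 − 0.0044] / 0.1901 = 0.0682 ≈ 0.07
d₂ = d₁ − σ√T = 0.0682 − 0.1901 = -0.1219 ≈ -0.12
exp(−qT) = exp(−0.049·1.25) = 0.9406;  exp(−rT) = exp(−0.031·1.25) = 0.9620
N(−d₂) = N(0.12) = 0.5478;  N(−d₁) = N(-0.07) = 0.4721
P = 456·0.9620·0.5478 − 464·0.9406·0.4721 = 240.3045 − 206.0426 = 34.2620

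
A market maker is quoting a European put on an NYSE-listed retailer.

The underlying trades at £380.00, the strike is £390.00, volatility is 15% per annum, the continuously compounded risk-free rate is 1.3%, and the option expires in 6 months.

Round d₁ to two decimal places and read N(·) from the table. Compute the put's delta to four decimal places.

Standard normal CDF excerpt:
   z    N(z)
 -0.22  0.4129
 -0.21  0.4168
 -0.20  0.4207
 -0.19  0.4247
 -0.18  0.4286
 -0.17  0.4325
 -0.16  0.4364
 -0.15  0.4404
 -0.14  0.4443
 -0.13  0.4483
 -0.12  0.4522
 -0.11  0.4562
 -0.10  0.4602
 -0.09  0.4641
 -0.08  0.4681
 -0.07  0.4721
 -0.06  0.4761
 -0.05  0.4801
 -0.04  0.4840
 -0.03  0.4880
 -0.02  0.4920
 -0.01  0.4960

-0.5517

T = 0.5;  σ√T = 0.1061
ln(S/K) + (r + σ²/2)T = ln(380/390) + (0.013 + 0.15²/2)·0.5 = -0.0260 + 0.0121 = -0.0139
d₁ = -0.0139 / 0.1061 = -0.1306 ⇒ -0.13
N(d₁) = N(-0.13) = 0.4483
Δ_put = N(d₁) − 1 = 0.4483 − 1 = -0.5517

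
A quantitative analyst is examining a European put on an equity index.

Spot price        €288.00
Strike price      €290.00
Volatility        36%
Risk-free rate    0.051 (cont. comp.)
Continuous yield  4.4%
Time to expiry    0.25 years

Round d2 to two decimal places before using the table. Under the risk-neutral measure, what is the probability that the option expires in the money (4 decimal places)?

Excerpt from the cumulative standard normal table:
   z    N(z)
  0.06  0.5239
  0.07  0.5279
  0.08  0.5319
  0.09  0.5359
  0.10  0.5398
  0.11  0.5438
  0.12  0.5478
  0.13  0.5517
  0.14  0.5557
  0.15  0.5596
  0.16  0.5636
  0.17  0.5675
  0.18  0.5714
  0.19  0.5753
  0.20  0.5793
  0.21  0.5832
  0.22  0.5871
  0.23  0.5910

T = 0.25;  σ√T = 0.1800
d₁ = [ln(288/290) + (0.051 − 0.044 + 0.36²/2)·0.25] / 0.1800 = [-0.0069 + 0.0180] / 0.1800 = 0.0613 ≈ 0.06
d₂ = d₁ − σ√T = 0.0613 − 0.1800 = -0.1187 ≈ -0.12
Pr(exercise) under Q = N(−d₂) = N(0.12) = 0.5478

0.5478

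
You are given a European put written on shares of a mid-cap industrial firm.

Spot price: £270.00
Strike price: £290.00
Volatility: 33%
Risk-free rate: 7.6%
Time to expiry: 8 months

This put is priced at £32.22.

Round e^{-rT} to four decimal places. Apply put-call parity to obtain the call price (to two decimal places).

e^(−rT) = e^(−0.076·0.6667) = 0.9506
Put-call parity: C − P = S − K·e^(−rT) = 270 − 290·0.9506 = 270 − 275.6740 = -5.6740
C = P + (C − P) = 32.22 + (-5.6740) = 26.5460

£26.55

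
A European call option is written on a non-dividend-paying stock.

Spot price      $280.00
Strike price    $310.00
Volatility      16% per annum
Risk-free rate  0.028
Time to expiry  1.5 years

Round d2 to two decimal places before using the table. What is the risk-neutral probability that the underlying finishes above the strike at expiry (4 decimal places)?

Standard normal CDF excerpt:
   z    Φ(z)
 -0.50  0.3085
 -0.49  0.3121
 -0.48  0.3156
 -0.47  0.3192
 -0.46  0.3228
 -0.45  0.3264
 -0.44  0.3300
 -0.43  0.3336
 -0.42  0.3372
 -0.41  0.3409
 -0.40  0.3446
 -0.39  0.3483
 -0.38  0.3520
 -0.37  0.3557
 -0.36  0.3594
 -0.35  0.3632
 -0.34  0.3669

0.3446

T = 1.5;  σ√T = 0.1960
d₁ = [ln(280/310) + (0.028 + 0.16²/2)·1.5] / 0.1960 = [-0.1018 + 0.0612] / 0.1960 = -0.2071 ⇒ -0.21
d₂ = d₁ − σ√T = -0.2071 − 0.1960 = -0.4031 ⇒ -0.40
Pr(exercise) under Q = N(d₂) = 0.3446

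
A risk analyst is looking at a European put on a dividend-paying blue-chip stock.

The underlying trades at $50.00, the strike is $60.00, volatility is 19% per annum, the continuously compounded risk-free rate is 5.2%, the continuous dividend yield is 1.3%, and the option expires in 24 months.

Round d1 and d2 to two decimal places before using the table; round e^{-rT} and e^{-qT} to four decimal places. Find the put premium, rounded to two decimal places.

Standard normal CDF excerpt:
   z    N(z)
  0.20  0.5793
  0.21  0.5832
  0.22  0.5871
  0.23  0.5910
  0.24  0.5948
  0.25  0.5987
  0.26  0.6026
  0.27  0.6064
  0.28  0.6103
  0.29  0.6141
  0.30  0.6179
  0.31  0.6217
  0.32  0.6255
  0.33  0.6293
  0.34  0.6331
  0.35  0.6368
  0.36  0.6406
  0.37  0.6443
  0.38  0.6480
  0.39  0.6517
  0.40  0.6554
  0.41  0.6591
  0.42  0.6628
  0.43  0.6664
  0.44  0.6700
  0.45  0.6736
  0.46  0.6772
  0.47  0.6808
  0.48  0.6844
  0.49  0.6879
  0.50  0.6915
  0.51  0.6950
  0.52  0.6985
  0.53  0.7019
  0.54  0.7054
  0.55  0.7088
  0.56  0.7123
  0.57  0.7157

σ√T = 0.19 × 1.4142 = 0.2687
d₁ = [ln(50/60) + (0.052 − 0.013 + 0.19²/2)·2] / 0.2687 = [-0.1823 + 0.1141] / 0.2687 = -0.2539 ≈ -0.25
d₂ = d₁ − σ√T = -0.2539 − 0.2687 = -0.5226 ≈ -0.52
e^(−qT) = e^(−0.013·2) = 0.9743;  e^(−rT) = e^(−0.052·2) = 0.9012
N(−d₂) = N(0.52) = 0.6985;  N(−d₁) = N(0.25) = 0.5987
P = 60·0.9012·0.6985 − 50·0.9743·0.5987 = 37.7693 − 29.1657 = 8.6036

$8.60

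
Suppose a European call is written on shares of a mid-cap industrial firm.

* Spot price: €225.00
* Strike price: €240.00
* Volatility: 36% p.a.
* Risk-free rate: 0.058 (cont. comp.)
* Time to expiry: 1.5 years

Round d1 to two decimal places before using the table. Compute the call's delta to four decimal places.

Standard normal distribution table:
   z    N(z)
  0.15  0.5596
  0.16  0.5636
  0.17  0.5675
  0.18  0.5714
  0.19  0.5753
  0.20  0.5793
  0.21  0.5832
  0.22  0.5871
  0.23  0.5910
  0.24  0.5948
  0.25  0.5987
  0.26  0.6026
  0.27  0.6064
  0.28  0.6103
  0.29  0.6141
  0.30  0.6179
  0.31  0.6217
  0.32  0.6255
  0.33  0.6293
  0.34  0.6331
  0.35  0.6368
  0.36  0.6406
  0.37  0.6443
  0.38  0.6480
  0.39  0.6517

σ√T = 0.36·√1.5 = 0.4409
d₁ = [ln(225/240) + (0.058 + 0.36²/2)·1.5] / 0.4409 = [-0.0645 + 0.1842] / 0.4409 = 0.2714 → 0.27
N(d₁) = N(0.27) = 0.6064
Δ_call = N(d₁) = 0.6064

0.6064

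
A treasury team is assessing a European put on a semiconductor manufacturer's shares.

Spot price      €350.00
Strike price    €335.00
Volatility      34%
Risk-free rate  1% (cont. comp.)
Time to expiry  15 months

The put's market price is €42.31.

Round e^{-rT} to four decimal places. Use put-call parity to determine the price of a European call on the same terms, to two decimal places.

e^(−rT) = e^(−0.01·1.25) = 0.9876
Put-call parity: C − P = S − K·e^(−rT) = 350 − 335·0.9876 = 350 − 330.8460 = 19.1540
C = P + (C − P) = 42.31 + (19.1540) = 61.4640

€61.46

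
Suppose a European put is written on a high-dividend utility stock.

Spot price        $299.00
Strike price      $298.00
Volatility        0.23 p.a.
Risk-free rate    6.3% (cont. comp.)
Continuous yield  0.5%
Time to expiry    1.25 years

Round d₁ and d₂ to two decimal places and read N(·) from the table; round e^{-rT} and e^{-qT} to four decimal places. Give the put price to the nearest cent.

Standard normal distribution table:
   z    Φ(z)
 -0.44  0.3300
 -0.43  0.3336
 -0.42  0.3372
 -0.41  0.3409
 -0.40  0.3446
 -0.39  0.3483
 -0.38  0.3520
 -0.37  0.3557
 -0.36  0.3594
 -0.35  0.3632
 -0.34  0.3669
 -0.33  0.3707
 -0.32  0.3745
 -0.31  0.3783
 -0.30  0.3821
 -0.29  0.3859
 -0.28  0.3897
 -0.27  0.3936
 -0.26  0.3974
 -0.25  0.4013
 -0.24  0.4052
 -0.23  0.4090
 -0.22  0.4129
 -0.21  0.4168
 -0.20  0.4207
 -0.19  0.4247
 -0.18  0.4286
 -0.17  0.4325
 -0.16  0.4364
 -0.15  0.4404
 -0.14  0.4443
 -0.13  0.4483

$18.93

T = 1.25;  σ√T = 0.2571
d₁ = [ln(299/298) + (0.063 − 0.005 + ½·0.23²)·1.25] / (σ√T) = (0.0034 + 0.1056) / 0.2571 = 0.4235 → 0.42
d₂ = 0.4235 − 0.2571 = 0.1664 → 0.17
exp(−qT) = exp(−0.005·1.25) = 0.9938;  exp(−rT) = exp(−0.063·1.25) = 0.9243
N(−d₂) = N(-0.17) = 0.4325;  N(−d₁) = N(-0.42) = 0.3372
P = 298·0.9243·0.4325 − 299·0.9938·0.3372 = 119.1284 − 100.1977 = 18.9307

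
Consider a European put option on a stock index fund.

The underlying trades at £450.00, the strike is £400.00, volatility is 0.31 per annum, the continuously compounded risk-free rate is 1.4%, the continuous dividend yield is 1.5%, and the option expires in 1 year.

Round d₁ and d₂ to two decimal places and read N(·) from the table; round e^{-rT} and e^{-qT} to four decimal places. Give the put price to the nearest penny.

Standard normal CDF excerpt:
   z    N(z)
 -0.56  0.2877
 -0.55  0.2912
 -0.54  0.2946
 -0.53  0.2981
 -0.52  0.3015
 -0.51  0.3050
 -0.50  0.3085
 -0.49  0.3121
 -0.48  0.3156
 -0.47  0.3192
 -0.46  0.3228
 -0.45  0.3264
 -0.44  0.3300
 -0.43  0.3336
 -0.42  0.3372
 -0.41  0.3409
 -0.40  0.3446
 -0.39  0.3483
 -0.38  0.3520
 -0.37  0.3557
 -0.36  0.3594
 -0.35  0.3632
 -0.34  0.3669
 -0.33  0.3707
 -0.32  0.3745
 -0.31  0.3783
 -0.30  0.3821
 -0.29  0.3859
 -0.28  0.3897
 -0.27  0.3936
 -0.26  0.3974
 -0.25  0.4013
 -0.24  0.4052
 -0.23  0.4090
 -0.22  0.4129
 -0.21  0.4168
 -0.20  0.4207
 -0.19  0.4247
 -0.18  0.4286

σ√T = 0.31 × 1.0000 = 0.3100
ln(S/K) + (r − q + σ²/2)T = ln(450/400) + (0.014 − 0.015 + 0.31²/2)·1 = 0.1178 + 0.0471 = 0.1648
d₁ = 0.1648 / 0.3100 = 0.5317 → 0.53
d₂ = d₁ − σ√T = 0.5317 − 0.3100 = 0.2217 → 0.22
e^(−qT) = e^(−0.015·1) = 0.9851;  e^(−rT) = e^(−0.014·1) = 0.9861
P = 400·0.9861·N(-0.22) − 450·0.9851·N(-0.53) = 400·0.9861·0.4129 − 450·0.9851·0.2981 = 162.8643 − 132.1462 = 30.7180

£30.72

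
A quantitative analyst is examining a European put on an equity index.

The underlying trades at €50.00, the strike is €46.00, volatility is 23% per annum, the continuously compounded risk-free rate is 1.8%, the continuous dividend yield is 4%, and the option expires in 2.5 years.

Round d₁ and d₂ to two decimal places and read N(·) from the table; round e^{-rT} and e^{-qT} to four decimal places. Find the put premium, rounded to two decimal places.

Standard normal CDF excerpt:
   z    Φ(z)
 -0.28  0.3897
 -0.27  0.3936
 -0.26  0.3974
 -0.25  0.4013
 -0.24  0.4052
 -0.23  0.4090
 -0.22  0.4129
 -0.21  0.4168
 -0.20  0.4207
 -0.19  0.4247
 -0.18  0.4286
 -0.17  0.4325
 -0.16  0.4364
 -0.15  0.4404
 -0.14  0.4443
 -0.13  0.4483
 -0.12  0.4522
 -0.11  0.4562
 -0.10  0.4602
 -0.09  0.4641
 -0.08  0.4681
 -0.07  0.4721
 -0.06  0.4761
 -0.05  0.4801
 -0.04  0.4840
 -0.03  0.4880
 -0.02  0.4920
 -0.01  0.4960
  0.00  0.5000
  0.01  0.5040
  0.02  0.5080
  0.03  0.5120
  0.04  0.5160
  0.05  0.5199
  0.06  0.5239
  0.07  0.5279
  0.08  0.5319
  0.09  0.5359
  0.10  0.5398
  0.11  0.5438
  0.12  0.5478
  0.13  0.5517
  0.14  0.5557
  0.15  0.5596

σ√T = 0.23·√2.5 = 0.3637
d₁ = [ln(50/46) + (0.018 − 0.04 + 0.23²/2)·2.5] / 0.3637 = [0.0834 + 0.0111] / 0.3637 = 0.2599 which rounds to 0.26
d₂ = d₁ − σ√T = 0.2599 − 0.3637 = -0.1038 which rounds to -0.10
e^(−qT) = e^(−0.04·2.5) = 0.9048;  e^(−rT) = e^(−0.018·2.5) = 0.9560
N(−d₂) = N(0.10) = 0.5398;  N(−d₁) = N(-0.26) = 0.3974
P = 46·0.9560·0.5398 − 50·0.9048·0.3974 = 23.7382 − 17.9784 = 5.7599

€5.76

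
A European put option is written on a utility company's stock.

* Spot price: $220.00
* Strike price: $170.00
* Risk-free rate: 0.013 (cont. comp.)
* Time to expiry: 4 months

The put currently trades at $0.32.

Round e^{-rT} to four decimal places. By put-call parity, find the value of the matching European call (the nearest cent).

$51.05

e^(−rT) = e^(−0.013·0.3333) = 0.9957
Put-call parity: C − P = S − K·e^(−rT) = 220 − 170·0.9957 = 220 − 169.2690 = 50.7310
C = P + (C − P) = 0.32 + (50.7310) = 51.0510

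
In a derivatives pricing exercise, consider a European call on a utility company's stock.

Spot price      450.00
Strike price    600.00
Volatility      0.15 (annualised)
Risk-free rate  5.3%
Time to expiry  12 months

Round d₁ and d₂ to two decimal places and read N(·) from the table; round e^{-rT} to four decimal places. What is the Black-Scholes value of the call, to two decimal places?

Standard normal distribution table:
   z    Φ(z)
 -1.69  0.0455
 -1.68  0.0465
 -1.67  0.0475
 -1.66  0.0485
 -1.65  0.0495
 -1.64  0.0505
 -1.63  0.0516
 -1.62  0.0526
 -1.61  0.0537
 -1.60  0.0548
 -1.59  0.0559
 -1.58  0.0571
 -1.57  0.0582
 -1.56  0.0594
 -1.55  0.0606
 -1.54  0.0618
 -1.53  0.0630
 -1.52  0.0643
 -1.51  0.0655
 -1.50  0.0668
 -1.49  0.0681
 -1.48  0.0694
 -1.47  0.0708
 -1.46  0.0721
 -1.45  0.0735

1.91

σ√T = 0.15·√1 = 0.1500
ln(S/K) + (r + σ²/2)T = ln(450/600) + (0.053 + 0.15²/2)·1 = -0.2877 + 0.0643 = -0.2234
d₁ = -0.2234 / 0.1500 = -1.4895 ⇒ -1.49
d₂ = d₁ − σ√T = -1.4895 − 0.1500 = -1.6395 ⇒ -1.64
exp(−rT) = exp(−0.053·1) = 0.9484
N(d₁) = N(-1.49) = 0.0681;  N(d₂) = N(-1.64) = 0.0505
C = 450·0.0681 − 600·0.9484·0.0505 = 30.6450 − 28.7365 = 1.9085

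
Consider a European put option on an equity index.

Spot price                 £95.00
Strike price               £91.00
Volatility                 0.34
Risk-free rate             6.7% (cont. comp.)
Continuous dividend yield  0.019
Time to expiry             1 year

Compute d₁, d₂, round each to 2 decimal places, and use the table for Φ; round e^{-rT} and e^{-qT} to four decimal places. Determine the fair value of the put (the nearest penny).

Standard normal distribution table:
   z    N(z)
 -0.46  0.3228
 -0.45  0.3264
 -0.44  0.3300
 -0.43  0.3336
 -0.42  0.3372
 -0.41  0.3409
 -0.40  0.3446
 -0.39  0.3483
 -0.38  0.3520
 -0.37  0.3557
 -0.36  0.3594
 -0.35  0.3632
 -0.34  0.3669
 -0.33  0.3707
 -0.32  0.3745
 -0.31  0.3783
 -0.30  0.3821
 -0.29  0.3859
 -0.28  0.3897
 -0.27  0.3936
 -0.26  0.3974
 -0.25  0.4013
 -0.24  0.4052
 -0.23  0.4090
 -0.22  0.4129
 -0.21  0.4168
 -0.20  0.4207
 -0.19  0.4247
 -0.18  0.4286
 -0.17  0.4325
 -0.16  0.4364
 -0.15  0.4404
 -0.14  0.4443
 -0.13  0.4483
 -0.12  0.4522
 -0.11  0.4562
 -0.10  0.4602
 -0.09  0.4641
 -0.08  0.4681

T = 1;  σ√T = 0.3400
d₁ = [ln(95/91) + (0.067 − 0.019 + 0.34²/2)·1] / 0.3400 = [0.0430 + 0.1058] / 0.3400 = 0.4377 ≈ 0.44
d₂ = d₁ − σ√T = 0.4377 − 0.3400 = 0.0977 ≈ 0.10
exp(−qT) = exp(−0.019·1) = 0.9812;  exp(−rT) = exp(−0.067·1) = 0.9352
N(−d₂) = N(-0.10) = 0.4602;  N(−d₁) = N(-0.44) = 0.3300
P = 91·0.9352·0.4602 − 95·0.9812·0.3300 = 39.1645 − 30.7606 = 8.4039

£8.40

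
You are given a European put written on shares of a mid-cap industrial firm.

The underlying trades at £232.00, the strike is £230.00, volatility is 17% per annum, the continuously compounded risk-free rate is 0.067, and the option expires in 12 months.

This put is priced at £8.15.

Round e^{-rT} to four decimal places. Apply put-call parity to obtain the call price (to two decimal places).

£25.05

exp(−rT) = exp(−0.067·1) = 0.9352
Put-call parity: C − P = S − K·e^(−rT) = 232 − 230·0.9352 = 232 − 215.0960 = 16.9040
C = P + (C − P) = 8.15 + (16.9040) = 25.0540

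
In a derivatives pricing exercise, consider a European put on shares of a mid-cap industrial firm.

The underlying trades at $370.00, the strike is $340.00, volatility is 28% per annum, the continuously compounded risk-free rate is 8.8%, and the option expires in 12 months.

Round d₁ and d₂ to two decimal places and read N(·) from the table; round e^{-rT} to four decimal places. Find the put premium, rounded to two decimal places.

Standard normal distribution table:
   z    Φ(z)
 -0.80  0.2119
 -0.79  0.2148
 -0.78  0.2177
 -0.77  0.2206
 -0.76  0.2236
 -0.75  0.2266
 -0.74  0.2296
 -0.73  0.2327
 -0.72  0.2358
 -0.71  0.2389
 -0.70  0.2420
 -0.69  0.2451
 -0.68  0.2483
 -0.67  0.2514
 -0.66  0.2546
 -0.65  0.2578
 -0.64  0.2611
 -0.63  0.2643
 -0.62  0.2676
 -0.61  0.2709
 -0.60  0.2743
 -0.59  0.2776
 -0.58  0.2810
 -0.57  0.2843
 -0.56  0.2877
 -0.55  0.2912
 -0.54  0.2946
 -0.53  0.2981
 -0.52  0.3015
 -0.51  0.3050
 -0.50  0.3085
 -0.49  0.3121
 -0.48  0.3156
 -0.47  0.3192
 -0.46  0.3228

$15.54

T = 1;  σ√T = 0.2800
d₁ = [ln(370/340) + (0.088 + 0.28²/2)·1] / 0.2800 = [0.0846 + 0.1272] / 0.2800 = 0.7563 ≈ 0.76
d₂ = d₁ − σ√T = 0.7563 − 0.2800 = 0.4763 ≈ 0.48
exp(−rT) = exp(−0.088·1) = 0.9158
N(−d₂) = N(-0.48) = 0.3156;  N(−d₁) = N(-0.76) = 0.2236
P = 340·0.9158·0.3156 − 370·0.2236 = 98.2690 − 82.7320 = 15.5370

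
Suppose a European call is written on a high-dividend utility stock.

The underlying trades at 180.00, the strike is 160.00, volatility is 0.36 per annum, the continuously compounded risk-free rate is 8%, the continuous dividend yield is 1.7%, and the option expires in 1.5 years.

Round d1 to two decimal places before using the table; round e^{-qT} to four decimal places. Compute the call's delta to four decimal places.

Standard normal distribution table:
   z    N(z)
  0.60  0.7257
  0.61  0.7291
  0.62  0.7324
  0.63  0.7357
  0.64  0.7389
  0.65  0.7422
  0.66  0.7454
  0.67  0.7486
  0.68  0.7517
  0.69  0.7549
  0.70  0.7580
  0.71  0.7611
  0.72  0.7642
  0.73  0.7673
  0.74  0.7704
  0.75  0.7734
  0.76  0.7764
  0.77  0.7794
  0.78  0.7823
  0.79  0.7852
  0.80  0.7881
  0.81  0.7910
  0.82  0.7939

T = 1.5;  σ√T = 0.4409
d₁ = [ln(180/160) + (0.08 − 0.017 + 0.36²/2)·1.5] / 0.4409 = [0.1178 + 0.1917] / 0.4409 = 0.7019 → 0.70
N(d₁) = N(0.70) = 0.7580
Δ_call = exp(−qT)·N(d₁) = 0.9748·0.7580 = 0.7389

0.7389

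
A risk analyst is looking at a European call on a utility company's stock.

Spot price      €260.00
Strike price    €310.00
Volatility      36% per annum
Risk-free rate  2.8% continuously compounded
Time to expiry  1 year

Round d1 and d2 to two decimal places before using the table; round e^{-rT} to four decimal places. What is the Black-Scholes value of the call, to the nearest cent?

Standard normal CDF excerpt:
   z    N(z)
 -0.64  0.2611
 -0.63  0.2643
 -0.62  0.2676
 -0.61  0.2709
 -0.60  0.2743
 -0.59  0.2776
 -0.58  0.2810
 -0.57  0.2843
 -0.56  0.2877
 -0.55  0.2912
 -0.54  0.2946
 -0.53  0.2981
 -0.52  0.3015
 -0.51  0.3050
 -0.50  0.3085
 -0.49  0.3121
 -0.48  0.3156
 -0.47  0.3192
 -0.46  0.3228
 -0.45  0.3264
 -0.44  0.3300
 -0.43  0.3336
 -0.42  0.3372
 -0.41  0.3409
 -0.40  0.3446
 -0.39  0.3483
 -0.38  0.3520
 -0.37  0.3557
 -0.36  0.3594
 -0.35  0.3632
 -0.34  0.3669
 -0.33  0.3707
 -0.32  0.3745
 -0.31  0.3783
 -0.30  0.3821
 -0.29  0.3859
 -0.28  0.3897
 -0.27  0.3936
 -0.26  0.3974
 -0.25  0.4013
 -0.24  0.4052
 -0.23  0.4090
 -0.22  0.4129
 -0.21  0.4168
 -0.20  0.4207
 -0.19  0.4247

€22.66

T = 1;  σ√T = 0.3600
d₁ = [ln(260/310) + (0.028 + ½·0.36²)·1] / (σ√T) = (-0.1759 + 0.0928) / 0.3600 = -0.2308 which rounds to -0.23
d₂ = -0.2308 − 0.3600 = -0.5908 which rounds to -0.59
e^(−rT) = e^(−0.028·1) = 0.9724
C = 260·N(-0.23) − 310·0.9724·N(-0.59) = 260·0.4090 − 310·0.9724·0.2776 = 106.3400 − 83.6809 = 22.6591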